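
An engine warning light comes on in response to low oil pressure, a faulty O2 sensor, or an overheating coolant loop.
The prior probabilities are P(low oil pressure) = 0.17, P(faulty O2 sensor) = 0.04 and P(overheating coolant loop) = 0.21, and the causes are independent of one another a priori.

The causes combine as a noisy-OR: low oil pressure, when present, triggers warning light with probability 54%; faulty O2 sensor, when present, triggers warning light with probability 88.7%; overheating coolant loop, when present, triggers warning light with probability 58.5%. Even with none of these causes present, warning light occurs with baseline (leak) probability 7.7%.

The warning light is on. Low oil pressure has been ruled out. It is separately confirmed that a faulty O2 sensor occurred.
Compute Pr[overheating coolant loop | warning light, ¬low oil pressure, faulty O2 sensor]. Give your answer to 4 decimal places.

Pr[overheating coolant loop | warning light, ¬low oil pressure, faulty O2 sensor] ≈ 0.2211

Under noisy-OR, P(warning light | causes) = 1 − (1−0.077)·∏(1−qᵢ) over the active causes.
Weight on overheating coolant loop=true, given the evidence: 0.956716×0.21 = 0.200910
The normalizing constant is 0.895701×0.79 + 0.956716×0.21 = 0.908514
P(overheating coolant loop | warning light, ¬low oil pressure, faulty O2 sensor) = 0.200910/0.908514 ≈ 0.2211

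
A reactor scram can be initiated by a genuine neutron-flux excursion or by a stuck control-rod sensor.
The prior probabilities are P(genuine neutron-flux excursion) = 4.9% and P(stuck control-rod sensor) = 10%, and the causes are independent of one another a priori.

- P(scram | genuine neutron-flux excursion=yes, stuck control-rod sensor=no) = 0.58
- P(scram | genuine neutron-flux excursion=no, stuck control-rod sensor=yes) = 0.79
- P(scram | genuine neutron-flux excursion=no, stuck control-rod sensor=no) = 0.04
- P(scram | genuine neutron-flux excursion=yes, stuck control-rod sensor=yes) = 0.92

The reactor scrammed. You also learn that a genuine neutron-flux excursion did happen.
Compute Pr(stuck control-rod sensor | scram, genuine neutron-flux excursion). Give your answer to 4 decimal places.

By total probability over both values of stuck control-rod sensor:
  P(scram | genuine neutron-flux excursion) = 0.58×0.9 + 0.92×0.1
        = 0.522000 + 0.092000 = 0.614000
Keeping only the stuck control-rod sensor-present terms gives 0.092000, so
  P(stuck control-rod sensor | scram, genuine neutron-flux excursion) = 0.092000 / 0.614000 ≈ 0.1498

Pr(stuck control-rod sensor | scram, genuine neutron-flux excursion) ≈ 0.1498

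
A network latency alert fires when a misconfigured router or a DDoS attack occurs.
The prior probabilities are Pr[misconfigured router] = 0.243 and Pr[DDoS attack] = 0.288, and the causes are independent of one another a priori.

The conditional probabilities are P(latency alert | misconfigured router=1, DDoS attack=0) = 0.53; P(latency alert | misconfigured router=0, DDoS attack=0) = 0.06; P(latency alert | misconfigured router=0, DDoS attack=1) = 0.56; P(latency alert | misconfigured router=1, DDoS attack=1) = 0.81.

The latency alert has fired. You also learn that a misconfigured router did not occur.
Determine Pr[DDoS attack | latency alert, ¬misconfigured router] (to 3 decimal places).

Pr[DDoS attack | latency alert, ¬misconfigured router] ≈ 0.791

P(latency alert | ¬misconfigured router) = 0.06×0.712 + 0.56×0.288 = 0.042720 + 0.161280 = 0.204000
The DDoS attack-present share is 0.56×0.288 = 0.161280.
Hence the posterior is 0.161280/0.204000 ≈ 0.791.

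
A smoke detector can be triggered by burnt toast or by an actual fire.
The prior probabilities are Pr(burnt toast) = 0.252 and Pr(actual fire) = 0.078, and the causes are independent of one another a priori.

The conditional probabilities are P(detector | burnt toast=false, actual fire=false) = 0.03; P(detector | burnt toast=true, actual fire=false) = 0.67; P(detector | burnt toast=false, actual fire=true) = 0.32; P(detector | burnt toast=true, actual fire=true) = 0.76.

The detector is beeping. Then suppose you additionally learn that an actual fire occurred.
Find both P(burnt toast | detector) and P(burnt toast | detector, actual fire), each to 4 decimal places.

P(burnt toast | detector) ≈ 0.8125; P(burnt toast | detector, actual fire) ≈ 0.4445

By total probability over the 4 (burnt toast, actual fire) configurations:
  P(detector) = 0.03×0.748×0.922 + 0.32×0.748×0.078 + 0.67×0.252×0.922 + 0.76×0.252×0.078
        = 0.020690 + 0.018670 + 0.155670 + 0.014939 = 0.209969
Configurations with burnt toast contribute 0.170609, so
  P(burnt toast | detector) = 0.170609 / 0.209969 ≈ 0.8125

Now also conditioning on actual fire=true:
P(detector | actual fire) = 0.32×0.748 + 0.76×0.252 = 0.239360 + 0.191520 = 0.430880
Of this, 0.191520 comes from 0.76×0.252 (the burnt toast=true cases).
Hence the posterior is 0.191520/0.430880 ≈ 0.4445.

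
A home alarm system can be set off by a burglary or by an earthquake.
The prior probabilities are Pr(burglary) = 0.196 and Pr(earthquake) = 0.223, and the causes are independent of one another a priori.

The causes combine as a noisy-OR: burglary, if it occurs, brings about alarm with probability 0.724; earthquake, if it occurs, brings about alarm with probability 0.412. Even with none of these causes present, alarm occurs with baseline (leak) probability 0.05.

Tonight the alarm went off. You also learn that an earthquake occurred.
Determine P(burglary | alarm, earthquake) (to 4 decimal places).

Under noisy-OR, P(alarm | causes) = 1 − (1−0.05)·∏(1−qᵢ) over the active causes.
Sum P(alarm|·) weighted by the priors over both values of burglary:
  P(alarm | earthquake) = 0.4414·0.804 + 0.845826·0.196
        = 0.354886 + 0.165782 = 0.520668
Configurations with burglary contribute 0.165782, so
  P(burglary | alarm, earthquake) = 0.165782 / 0.520668 ≈ 0.3184

P(burglary | alarm, earthquake) ≈ 0.3184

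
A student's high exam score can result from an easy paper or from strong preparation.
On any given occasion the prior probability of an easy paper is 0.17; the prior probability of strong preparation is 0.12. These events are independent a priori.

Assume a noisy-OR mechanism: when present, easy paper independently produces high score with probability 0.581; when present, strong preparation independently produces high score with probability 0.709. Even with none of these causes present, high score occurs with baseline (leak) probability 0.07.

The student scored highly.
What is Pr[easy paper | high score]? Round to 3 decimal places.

Pr[easy paper | high score] ≈ 0.469

Under noisy-OR, P(high score | causes) = 1 − (1−0.07)·∏(1−qᵢ) over the active causes.
P(high score) = 0.07×0.83×0.88 + 0.72937×0.83×0.12 + 0.61033×0.17×0.88 + 0.886606×0.17×0.12 = 0.051128 + 0.072645 + 0.091305 + 0.018087 = 0.233165
Of this, 0.109392 comes from 0.091305 + 0.018087 (the easy paper=true cases).
P(easy paper | high score) = 0.109392 / 0.233165 ≈ 0.469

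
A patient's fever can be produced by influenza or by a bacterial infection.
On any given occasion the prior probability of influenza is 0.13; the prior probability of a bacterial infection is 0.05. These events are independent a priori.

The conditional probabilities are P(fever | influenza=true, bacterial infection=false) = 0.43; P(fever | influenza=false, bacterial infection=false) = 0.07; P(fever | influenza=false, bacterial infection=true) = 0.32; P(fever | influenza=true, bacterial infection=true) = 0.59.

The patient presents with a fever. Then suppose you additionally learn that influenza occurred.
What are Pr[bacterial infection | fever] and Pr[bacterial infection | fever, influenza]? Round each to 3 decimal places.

Pr[bacterial infection | fever] ≈ 0.138; Pr[bacterial infection | fever, influenza] ≈ 0.067

P(fever) = 0.07×0.87×0.95 + 0.32×0.87×0.05 + 0.43×0.13×0.95 + 0.59×0.13×0.05 = 0.057855 + 0.013920 + 0.053105 + 0.003835 = 0.128715
Restricting to configurations with bacterial infection present: 0.013920 + 0.003835 = 0.017755.
Hence the posterior is 0.017755/0.128715 ≈ 0.138.

Now condition on the additional information:
P(fever | influenza) = 0.43×0.95 + 0.59×0.05 = 0.408500 + 0.029500 = 0.438000
The bacterial infection-present share is 0.59×0.05 = 0.029500.
P(bacterial infection | fever, influenza) = 0.029500 / 0.438000 ≈ 0.067
This is intercausal reasoning (explaining away): once influenza accounts for the fever, bacterial infection becomes less likely.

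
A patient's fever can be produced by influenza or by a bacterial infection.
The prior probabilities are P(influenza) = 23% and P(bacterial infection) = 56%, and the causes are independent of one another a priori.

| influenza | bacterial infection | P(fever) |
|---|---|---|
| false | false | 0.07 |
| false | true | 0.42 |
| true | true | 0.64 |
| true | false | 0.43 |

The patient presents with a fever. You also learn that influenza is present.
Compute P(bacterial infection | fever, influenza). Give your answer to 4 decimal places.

P(bacterial infection | fever, influenza) ≈ 0.6545

For the numerator, keep only bacterial infection=true terms: 0.64·0.56 = 0.358400
Normalizer over all consistent configurations: 0.43·0.44 + 0.64·0.56 = 0.547600
Posterior = 0.358400 / 0.547600 ≈ 0.6545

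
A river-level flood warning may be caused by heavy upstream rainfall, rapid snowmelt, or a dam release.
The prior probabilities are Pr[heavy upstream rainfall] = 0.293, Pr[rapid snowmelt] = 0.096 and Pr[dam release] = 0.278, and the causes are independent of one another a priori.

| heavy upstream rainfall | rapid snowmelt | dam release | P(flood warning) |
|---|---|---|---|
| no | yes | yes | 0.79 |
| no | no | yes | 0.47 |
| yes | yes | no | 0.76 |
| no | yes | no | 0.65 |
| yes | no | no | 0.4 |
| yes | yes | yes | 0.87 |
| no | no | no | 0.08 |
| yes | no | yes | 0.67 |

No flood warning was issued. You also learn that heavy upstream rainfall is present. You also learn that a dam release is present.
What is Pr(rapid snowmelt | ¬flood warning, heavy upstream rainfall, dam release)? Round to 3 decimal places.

P(¬flood warning | heavy upstream rainfall, dam release) = 0.33*0.904 + 0.13*0.096 = 0.298320 + 0.012480 = 0.310800
The rapid snowmelt-present share is 0.13*0.096 = 0.012480.
P(rapid snowmelt | ¬flood warning, heavy upstream rainfall, dam release) = 0.012480 / 0.310800 ≈ 0.040

Pr(rapid snowmelt | ¬flood warning, heavy upstream rainfall, dam release) ≈ 0.040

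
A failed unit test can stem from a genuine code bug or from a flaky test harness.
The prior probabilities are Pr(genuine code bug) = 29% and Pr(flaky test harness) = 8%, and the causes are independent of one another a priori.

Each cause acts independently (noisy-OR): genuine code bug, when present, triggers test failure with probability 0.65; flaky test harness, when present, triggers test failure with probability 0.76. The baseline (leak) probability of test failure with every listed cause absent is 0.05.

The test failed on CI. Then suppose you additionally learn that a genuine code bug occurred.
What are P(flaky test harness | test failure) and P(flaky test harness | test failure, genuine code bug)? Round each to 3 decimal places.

Under noisy-OR, P(test failure | causes) = 1 − (1−0.05)·∏(1−qᵢ) over the active causes.
Numerator (weight on configurations with flaky test harness): 0.043850 + 0.021349 = 0.065199
Normalizer over all consistent configurations: 0.05×0.71×0.92 + 0.772×0.71×0.08 + 0.6675×0.29×0.92 + 0.9202×0.29×0.08 = 0.275948
Posterior = 0.065199 / 0.275948 ≈ 0.236

Now condition on the additional information:
P(test failure | genuine code bug) = 0.6675*0.92 + 0.9202*0.08 = 0.614100 + 0.073616 = 0.687716
The flaky test harness-present share is 0.9202*0.08 = 0.073616.
Hence the posterior is 0.073616/0.687716 ≈ 0.107.

P(flaky test harness | test failure) ≈ 0.236; P(flaky test harness | test failure, genuine code bug) ≈ 0.107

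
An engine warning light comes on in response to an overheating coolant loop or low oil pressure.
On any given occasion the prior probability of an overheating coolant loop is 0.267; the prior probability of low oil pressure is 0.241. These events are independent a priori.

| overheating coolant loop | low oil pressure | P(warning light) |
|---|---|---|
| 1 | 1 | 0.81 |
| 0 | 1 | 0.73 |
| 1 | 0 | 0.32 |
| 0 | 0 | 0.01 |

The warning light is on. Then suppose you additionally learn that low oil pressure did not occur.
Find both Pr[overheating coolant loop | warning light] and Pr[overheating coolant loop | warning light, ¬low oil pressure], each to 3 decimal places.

Sum P(warning light|·) weighted by the priors over the 4 (overheating coolant loop, low oil pressure) configurations:
  P(warning light) = 0.01×0.733×0.759 + 0.73×0.733×0.241 + 0.32×0.267×0.759 + 0.81×0.267×0.241
        = 0.005563 + 0.128957 + 0.064849 + 0.052121 = 0.251490
The terms with overheating coolant loop present sum to 0.116970, so
  P(overheating coolant loop | warning light) = 0.116970 / 0.251490 ≈ 0.465

With the extra evidence:
For the numerator, keep only overheating coolant loop=true terms: 0.32×0.267 = 0.085440
The normalizing constant is 0.01×0.733 + 0.32×0.267 = 0.092770
P(overheating coolant loop | warning light, ¬low oil pressure) = 0.085440/0.092770 ≈ 0.921

Pr[overheating coolant loop | warning light] ≈ 0.465; Pr[overheating coolant loop | warning light, ¬low oil pressure] ≈ 0.921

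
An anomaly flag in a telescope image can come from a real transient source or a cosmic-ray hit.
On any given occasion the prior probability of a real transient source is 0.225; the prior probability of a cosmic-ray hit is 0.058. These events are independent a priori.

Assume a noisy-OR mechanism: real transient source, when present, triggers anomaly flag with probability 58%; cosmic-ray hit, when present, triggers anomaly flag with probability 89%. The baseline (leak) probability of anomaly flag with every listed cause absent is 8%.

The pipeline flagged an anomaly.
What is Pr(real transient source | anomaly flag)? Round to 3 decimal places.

Pr(real transient source | anomaly flag) ≈ 0.591

Under noisy-OR, P(anomaly flag | causes) = 1 − (1−0.08)·∏(1−qᵢ) over the active causes.
Numerator (weight on configurations with real transient source): 0.130053 + 0.012495 = 0.142548
Normalizer over all consistent configurations: 0.08·0.775·0.942 + 0.8988·0.775·0.058 + 0.6136·0.225·0.942 + 0.957496·0.225·0.058 = 0.241353
Posterior = 0.142548 / 0.241353 ≈ 0.591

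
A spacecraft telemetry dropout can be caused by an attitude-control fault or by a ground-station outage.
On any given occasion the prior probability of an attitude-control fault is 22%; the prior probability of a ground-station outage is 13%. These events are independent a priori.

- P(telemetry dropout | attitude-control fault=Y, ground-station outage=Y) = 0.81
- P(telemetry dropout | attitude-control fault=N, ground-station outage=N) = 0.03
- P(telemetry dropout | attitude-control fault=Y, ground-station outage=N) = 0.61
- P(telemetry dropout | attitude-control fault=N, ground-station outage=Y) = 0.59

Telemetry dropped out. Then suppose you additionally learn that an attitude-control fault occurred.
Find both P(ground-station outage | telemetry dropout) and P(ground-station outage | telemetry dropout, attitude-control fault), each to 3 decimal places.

P(ground-station outage | telemetry dropout) ≈ 0.377; P(ground-station outage | telemetry dropout, attitude-control fault) ≈ 0.166

P(telemetry dropout) = 0.03×0.78×0.87 + 0.59×0.78×0.13 + 0.61×0.22×0.87 + 0.81×0.22×0.13 = 0.020358 + 0.059826 + 0.116754 + 0.023166 = 0.220104
The ground-station outage-present share is 0.059826 + 0.023166 = 0.082992.
Hence the posterior is 0.082992/0.220104 ≈ 0.377.

Now condition on the additional information:
For the numerator, keep only ground-station outage=true terms: 0.81·0.13 = 0.105300
The normalizing constant is 0.61·0.87 + 0.81·0.13 = 0.636000
Posterior = 0.105300 / 0.636000 ≈ 0.166
The drop from 0.377 to 0.166 is the explaining-away (discounting) effect.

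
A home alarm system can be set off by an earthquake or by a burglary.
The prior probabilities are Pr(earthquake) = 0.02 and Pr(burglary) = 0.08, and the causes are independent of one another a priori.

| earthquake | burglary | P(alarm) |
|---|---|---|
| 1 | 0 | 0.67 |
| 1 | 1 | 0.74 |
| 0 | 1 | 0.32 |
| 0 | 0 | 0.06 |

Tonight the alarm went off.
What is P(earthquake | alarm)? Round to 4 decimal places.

P(alarm) = 0.06*0.98*0.92 + 0.32*0.98*0.08 + 0.67*0.02*0.92 + 0.74*0.02*0.08 = 0.054096 + 0.025088 + 0.012328 + 0.001184 = 0.092696
Of this, 0.013512 comes from 0.012328 + 0.001184 (the earthquake=true cases).
P(earthquake | alarm) = 0.013512 / 0.092696 ≈ 0.1458

P(earthquake | alarm) ≈ 0.1458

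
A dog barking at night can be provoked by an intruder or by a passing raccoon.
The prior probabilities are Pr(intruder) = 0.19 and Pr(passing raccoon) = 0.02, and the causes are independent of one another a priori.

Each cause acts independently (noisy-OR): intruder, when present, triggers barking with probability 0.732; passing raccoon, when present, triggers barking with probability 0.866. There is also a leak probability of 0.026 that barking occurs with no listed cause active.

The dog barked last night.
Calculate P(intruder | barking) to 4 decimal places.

P(intruder | barking) ≈ 0.8027

Under noisy-OR, P(barking | causes) = 1 − (1−0.026)·∏(1−qᵢ) over the active causes.
By total probability over the 4 (intruder, passing raccoon) configurations:
  P(barking) = 0.026*0.81*0.98 + 0.869484*0.81*0.02 + 0.738968*0.19*0.98 + 0.965022*0.19*0.02
        = 0.020639 + 0.014086 + 0.137596 + 0.003667 = 0.175988
The terms with intruder present sum to 0.141263, so
  P(intruder | barking) = 0.141263 / 0.175988 ≈ 0.8027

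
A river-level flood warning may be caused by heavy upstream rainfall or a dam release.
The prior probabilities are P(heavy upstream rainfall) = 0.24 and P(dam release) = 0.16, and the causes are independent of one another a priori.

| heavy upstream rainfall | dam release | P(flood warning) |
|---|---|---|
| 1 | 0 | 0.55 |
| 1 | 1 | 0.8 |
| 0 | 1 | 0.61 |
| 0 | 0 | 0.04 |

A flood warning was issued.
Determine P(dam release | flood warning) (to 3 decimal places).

Sum P(flood warning|·) weighted by the priors over the 4 (heavy upstream rainfall, dam release) configurations:
  P(flood warning) = 0.04·0.76·0.84 + 0.61·0.76·0.16 + 0.55·0.24·0.84 + 0.8·0.24·0.16
        = 0.025536 + 0.074176 + 0.110880 + 0.030720 = 0.241312
Keeping only the dam release-present terms gives 0.104896, so
  P(dam release | flood warning) = 0.104896 / 0.241312 ≈ 0.435

P(dam release | flood warning) ≈ 0.435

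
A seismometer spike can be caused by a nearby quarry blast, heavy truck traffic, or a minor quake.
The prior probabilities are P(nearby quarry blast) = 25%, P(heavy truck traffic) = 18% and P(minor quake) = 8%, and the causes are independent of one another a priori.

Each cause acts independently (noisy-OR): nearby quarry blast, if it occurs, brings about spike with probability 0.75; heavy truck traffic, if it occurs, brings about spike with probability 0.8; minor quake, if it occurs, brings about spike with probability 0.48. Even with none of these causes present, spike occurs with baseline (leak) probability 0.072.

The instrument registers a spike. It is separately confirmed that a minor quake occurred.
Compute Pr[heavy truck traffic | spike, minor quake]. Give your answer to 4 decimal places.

Under noisy-OR, P(spike | causes) = 1 − (1−0.072)·∏(1−qᵢ) over the active causes.
Numerator (weight on configurations with heavy truck traffic): 0.121971 + 0.043914 = 0.165885
Denominator P(spike | minor quake): 0.51744×0.75×0.82 + 0.903488×0.75×0.18 + 0.87936×0.25×0.82 + 0.975872×0.25×0.18 = 0.664380
P(heavy truck traffic | spike, minor quake) = 0.165885/0.664380 ≈ 0.2497

Pr[heavy truck traffic | spike, minor quake] ≈ 0.2497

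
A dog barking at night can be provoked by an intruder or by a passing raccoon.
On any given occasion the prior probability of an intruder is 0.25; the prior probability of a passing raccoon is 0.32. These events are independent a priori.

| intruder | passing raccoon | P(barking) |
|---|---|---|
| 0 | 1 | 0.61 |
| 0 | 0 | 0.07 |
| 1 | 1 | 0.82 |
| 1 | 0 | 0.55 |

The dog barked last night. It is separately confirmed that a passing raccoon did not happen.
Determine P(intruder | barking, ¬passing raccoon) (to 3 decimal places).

P(barking | ¬passing raccoon) = 0.07×0.75 + 0.55×0.25 = 0.052500 + 0.137500 = 0.190000
The intruder-present share is 0.55×0.25 = 0.137500.
P(intruder | barking, ¬passing raccoon) = 0.137500 / 0.190000 ≈ 0.724

P(intruder | barking, ¬passing raccoon) ≈ 0.724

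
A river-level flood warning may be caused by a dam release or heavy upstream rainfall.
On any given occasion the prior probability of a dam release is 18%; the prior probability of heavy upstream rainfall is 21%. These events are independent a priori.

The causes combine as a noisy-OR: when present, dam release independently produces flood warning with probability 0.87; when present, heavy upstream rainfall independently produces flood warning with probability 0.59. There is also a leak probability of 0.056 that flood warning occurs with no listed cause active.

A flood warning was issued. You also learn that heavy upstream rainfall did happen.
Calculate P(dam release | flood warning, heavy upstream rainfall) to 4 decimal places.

P(dam release | flood warning, heavy upstream rainfall) ≈ 0.2538

Under noisy-OR, P(flood warning | causes) = 1 − (1−0.056)·∏(1−qᵢ) over the active causes.
Numerator (weight on configurations with dam release): 0.949685*0.18 = 0.170943
Normalizer over all consistent configurations: 0.61296*0.82 + 0.949685*0.18 = 0.673570
P(dam release | flood warning, heavy upstream rainfall) = 0.170943/0.673570 ≈ 0.2538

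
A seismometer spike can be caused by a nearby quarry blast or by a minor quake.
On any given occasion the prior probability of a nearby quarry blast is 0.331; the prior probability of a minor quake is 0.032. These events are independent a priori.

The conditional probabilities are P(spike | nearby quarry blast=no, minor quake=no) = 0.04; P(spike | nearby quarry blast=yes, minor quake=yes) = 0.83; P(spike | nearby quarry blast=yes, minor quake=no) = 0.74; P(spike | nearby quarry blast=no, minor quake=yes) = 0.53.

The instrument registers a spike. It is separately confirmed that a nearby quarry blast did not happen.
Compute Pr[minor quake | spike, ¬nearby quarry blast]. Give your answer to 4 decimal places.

Pr[minor quake | spike, ¬nearby quarry blast] ≈ 0.3046

Weight on minor quake=true, given the evidence: 0.53*0.032 = 0.016960
Denominator P(spike | ¬nearby quarry blast): 0.04*0.968 + 0.53*0.032 = 0.055680
Posterior = 0.016960 / 0.055680 ≈ 0.3046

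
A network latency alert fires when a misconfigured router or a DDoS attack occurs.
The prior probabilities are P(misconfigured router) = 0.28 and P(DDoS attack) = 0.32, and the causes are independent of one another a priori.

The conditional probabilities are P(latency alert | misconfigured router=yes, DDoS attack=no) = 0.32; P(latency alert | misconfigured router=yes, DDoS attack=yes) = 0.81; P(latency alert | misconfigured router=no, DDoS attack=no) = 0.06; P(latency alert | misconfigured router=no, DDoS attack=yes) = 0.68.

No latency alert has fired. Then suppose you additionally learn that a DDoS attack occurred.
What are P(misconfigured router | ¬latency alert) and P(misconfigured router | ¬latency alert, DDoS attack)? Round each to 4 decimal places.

P(misconfigured router | ¬latency alert) ≈ 0.2153; P(misconfigured router | ¬latency alert, DDoS attack) ≈ 0.1876

For the numerator, keep only misconfigured router=true terms: 0.129472 + 0.017024 = 0.146496
Normalizer over all consistent configurations: 0.94*0.72*0.68 + 0.32*0.72*0.32 + 0.68*0.28*0.68 + 0.19*0.28*0.32 = 0.680448
P(misconfigured router | ¬latency alert) = 0.146496/0.680448 ≈ 0.2153

With the extra evidence:
By total probability over both values of misconfigured router:
  P(¬latency alert | DDoS attack) = 0.32×0.72 + 0.19×0.28
        = 0.230400 + 0.053200 = 0.283600
The terms with misconfigured router present sum to 0.053200, so
  P(misconfigured router | ¬latency alert, DDoS attack) = 0.053200 / 0.283600 ≈ 0.1876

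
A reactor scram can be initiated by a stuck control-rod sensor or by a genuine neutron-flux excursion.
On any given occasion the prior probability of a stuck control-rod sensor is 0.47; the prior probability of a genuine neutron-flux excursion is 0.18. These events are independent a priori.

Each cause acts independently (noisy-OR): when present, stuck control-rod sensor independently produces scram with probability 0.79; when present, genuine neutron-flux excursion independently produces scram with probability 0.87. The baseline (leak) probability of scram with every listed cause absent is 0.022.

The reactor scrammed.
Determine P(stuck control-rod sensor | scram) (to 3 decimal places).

P(stuck control-rod sensor | scram) ≈ 0.807

Under noisy-OR, P(scram | causes) = 1 − (1−0.022)·∏(1−qᵢ) over the active causes.
Enumerate the 4 (stuck control-rod sensor, genuine neutron-flux excursion) configurations and weight by the priors:
  P(scram) = 0.022*0.53*0.82 + 0.87286*0.53*0.18 + 0.79462*0.47*0.82 + 0.973301*0.47*0.18
        = 0.009561 + 0.083271 + 0.306247 + 0.082341 = 0.481420
Configurations with stuck control-rod sensor contribute 0.388588, so
  P(stuck control-rod sensor | scram) = 0.388588 / 0.481420 ≈ 0.807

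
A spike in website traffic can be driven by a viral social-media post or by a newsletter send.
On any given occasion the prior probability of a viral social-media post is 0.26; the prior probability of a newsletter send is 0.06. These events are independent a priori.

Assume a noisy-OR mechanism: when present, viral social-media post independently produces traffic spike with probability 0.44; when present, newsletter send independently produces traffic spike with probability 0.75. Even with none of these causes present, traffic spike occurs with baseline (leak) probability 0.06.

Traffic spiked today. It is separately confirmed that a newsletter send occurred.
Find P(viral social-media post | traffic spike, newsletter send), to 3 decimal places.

P(viral social-media post | traffic spike, newsletter send) ≈ 0.285

Under noisy-OR, P(traffic spike | causes) = 1 − (1−0.06)·∏(1−qᵢ) over the active causes.
P(traffic spike | newsletter send) = 0.765*0.74 + 0.8684*0.26 = 0.566100 + 0.225784 = 0.791884
Of this, 0.225784 comes from 0.8684*0.26 (the viral social-media post=true cases).
Hence the posterior is 0.225784/0.791884 ≈ 0.285.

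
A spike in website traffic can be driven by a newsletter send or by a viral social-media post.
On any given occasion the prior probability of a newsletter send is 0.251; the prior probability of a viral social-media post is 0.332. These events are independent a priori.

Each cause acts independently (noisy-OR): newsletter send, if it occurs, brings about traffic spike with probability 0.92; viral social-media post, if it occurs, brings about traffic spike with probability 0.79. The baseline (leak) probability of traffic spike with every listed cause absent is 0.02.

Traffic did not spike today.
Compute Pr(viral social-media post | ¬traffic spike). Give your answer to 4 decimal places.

Under noisy-OR, P(traffic spike | causes) = 1 − (1−0.02)·∏(1−qᵢ) over the active causes.
Numerator (weight on configurations with viral social-media post): 0.051176 + 0.001372 = 0.052548
Normalizer over all consistent configurations: 0.98·0.749·0.668 + 0.2058·0.749·0.332 + 0.0784·0.251·0.668 + 0.016464·0.251·0.332 = 0.556018
Posterior = 0.052548 / 0.556018 ≈ 0.0945

Pr(viral social-media post | ¬traffic spike) ≈ 0.0945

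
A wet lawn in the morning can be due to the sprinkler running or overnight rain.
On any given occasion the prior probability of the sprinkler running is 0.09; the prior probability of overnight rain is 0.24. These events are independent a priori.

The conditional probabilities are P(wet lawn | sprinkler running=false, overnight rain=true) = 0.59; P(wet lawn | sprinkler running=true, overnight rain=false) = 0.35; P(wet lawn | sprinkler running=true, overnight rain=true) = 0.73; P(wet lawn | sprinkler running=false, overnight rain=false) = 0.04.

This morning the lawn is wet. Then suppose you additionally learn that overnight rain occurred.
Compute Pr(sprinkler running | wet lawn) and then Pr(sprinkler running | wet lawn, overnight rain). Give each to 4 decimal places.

Pr(sprinkler running | wet lawn) ≈ 0.2024; Pr(sprinkler running | wet lawn, overnight rain) ≈ 0.1090

Sum P(wet lawn|·) weighted by the priors over the 4 (sprinkler running, overnight rain) configurations:
  P(wet lawn) = 0.04×0.91×0.76 + 0.59×0.91×0.24 + 0.35×0.09×0.76 + 0.73×0.09×0.24
        = 0.027664 + 0.128856 + 0.023940 + 0.015768 = 0.196228
Keeping only the sprinkler running-present terms gives 0.039708, so
  P(sprinkler running | wet lawn) = 0.039708 / 0.196228 ≈ 0.2024

With the extra evidence:
Enumerate both values of sprinkler running and weight by the priors:
  P(wet lawn | overnight rain) = 0.59×0.91 + 0.73×0.09
        = 0.536900 + 0.065700 = 0.602600
The terms with sprinkler running present sum to 0.065700, so
  P(sprinkler running | wet lawn, overnight rain) = 0.065700 / 0.602600 ≈ 0.1090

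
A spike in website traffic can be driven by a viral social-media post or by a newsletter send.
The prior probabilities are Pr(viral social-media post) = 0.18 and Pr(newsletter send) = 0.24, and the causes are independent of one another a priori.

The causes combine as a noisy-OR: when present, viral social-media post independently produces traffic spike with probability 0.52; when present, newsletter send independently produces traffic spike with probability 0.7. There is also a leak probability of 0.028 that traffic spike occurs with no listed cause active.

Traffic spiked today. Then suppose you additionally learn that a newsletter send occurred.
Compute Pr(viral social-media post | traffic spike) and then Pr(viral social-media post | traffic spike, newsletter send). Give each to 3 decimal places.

Under noisy-OR, P(traffic spike | causes) = 1 − (1−0.028)·∏(1−qᵢ) over the active causes.
P(traffic spike) = 0.028×0.82×0.76 + 0.7084×0.82×0.24 + 0.53344×0.18×0.76 + 0.860032×0.18×0.24 = 0.017450 + 0.139413 + 0.072975 + 0.037153 = 0.266991
Restricting to configurations with viral social-media post present: 0.072975 + 0.037153 = 0.110128.
So P(viral social-media post | traffic spike) = 0.110128/0.266991 ≈ 0.412.

Now condition on the additional information:
By total probability over both values of viral social-media post:
  P(traffic spike | newsletter send) = 0.7084·0.82 + 0.860032·0.18
        = 0.580888 + 0.154806 = 0.735694
Keeping only the viral social-media post-present terms gives 0.154806, so
  P(viral social-media post | traffic spike, newsletter send) = 0.154806 / 0.735694 ≈ 0.210
Conditioning on newsletter send lowers the posterior on viral social-media post: the classic explaining-away effect in a common-effect structure.

Pr(viral social-media post | traffic spike) ≈ 0.412; Pr(viral social-media post | traffic spike, newsletter send) ≈ 0.210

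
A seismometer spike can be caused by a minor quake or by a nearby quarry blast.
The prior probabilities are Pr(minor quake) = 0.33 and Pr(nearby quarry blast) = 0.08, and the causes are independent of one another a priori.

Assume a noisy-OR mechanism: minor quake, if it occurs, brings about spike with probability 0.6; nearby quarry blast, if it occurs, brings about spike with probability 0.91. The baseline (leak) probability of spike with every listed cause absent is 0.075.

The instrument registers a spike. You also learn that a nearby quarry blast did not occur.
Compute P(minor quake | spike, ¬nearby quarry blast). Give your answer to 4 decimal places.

P(minor quake | spike, ¬nearby quarry blast) ≈ 0.8053

Under noisy-OR, P(spike | causes) = 1 − (1−0.075)·∏(1−qᵢ) over the active causes.
By total probability over both values of minor quake:
  P(spike | ¬nearby quarry blast) = 0.075×0.67 + 0.63×0.33
        = 0.050250 + 0.207900 = 0.258150
The terms with minor quake present sum to 0.207900, so
  P(minor quake | spike, ¬nearby quarry blast) = 0.207900 / 0.258150 ≈ 0.8053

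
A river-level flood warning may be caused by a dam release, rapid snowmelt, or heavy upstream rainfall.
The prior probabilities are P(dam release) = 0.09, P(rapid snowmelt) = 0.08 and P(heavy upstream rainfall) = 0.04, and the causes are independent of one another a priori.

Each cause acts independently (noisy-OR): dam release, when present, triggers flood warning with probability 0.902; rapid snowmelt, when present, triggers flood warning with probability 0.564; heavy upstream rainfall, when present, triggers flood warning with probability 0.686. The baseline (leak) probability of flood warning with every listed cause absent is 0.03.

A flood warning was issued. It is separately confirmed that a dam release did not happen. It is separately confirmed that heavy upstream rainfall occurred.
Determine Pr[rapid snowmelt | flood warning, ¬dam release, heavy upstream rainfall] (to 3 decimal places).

Pr[rapid snowmelt | flood warning, ¬dam release, heavy upstream rainfall] ≈ 0.098

Under noisy-OR, P(flood warning | causes) = 1 − (1−0.03)·∏(1−qᵢ) over the active causes.
For the numerator, keep only rapid snowmelt=true terms: 0.867203×0.08 = 0.069376
Normalizer over all consistent configurations: 0.69542×0.92 + 0.867203×0.08 = 0.709162
Posterior = 0.069376 / 0.709162 ≈ 0.098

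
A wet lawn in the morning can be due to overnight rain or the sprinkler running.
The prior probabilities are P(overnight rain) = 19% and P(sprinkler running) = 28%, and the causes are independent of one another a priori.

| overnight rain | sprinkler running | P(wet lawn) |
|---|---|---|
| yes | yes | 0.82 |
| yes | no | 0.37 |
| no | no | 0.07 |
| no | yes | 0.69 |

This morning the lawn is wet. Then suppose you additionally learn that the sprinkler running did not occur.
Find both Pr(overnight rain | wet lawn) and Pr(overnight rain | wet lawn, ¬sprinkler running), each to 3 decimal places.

Pr(overnight rain | wet lawn) ≈ 0.323; Pr(overnight rain | wet lawn, ¬sprinkler running) ≈ 0.554

By total probability over the 4 (overnight rain, sprinkler running) configurations:
  P(wet lawn) = 0.07*0.81*0.72 + 0.69*0.81*0.28 + 0.37*0.19*0.72 + 0.82*0.19*0.28
        = 0.040824 + 0.156492 + 0.050616 + 0.043624 = 0.291556
The terms with overnight rain present sum to 0.094240, so
  P(overnight rain | wet lawn) = 0.094240 / 0.291556 ≈ 0.323

Now condition on the additional information:
P(wet lawn | ¬sprinkler running) = 0.07*0.81 + 0.37*0.19 = 0.056700 + 0.070300 = 0.127000
Restricting to configurations with overnight rain present: 0.37*0.19 = 0.070300.
P(overnight rain | wet lawn, ¬sprinkler running) = 0.070300 / 0.127000 ≈ 0.554
With sprinkler running excluded, overnight rain must carry more of the explanatory weight for the wet lawn.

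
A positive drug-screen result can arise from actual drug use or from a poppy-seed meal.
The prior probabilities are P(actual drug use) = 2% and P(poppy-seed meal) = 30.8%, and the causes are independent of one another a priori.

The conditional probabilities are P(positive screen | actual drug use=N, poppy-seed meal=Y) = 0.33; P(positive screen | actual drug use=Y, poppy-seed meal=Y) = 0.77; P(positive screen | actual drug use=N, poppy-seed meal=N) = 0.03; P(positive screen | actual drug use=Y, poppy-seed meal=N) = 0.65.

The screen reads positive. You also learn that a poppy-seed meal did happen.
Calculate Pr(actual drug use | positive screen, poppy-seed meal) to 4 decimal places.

Numerator (weight on configurations with actual drug use): 0.77*0.02 = 0.015400
The normalizing constant is 0.33*0.98 + 0.77*0.02 = 0.338800
P(actual drug use | positive screen, poppy-seed meal) = 0.015400/0.338800 ≈ 0.0455

Pr(actual drug use | positive screen, poppy-seed meal) ≈ 0.0455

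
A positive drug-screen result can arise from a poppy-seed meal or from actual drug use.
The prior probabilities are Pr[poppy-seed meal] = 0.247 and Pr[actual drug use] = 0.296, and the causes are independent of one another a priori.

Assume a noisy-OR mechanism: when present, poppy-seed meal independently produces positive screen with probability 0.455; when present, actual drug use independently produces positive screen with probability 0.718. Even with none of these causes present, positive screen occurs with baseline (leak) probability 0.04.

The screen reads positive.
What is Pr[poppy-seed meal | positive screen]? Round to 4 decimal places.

Pr[poppy-seed meal | positive screen] ≈ 0.4415

Under noisy-OR, P(positive screen | causes) = 1 − (1−0.04)·∏(1−qᵢ) over the active causes.
Weight on poppy-seed meal=true, given the evidence: 0.082910 + 0.062325 = 0.145235
Normalizer over all consistent configurations: 0.04×0.753×0.704 + 0.72928×0.753×0.296 + 0.4768×0.247×0.704 + 0.852458×0.247×0.296 = 0.328987
P(poppy-seed meal | positive screen) = 0.145235/0.328987 ≈ 0.4415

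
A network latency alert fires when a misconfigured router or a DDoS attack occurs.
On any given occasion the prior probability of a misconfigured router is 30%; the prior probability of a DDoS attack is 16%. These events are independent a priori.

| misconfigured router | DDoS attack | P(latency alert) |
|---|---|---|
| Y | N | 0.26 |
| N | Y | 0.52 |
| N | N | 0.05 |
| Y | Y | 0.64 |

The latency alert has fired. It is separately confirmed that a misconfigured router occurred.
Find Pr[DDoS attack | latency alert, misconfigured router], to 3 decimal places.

Pr[DDoS attack | latency alert, misconfigured router] ≈ 0.319

Enumerate both values of DDoS attack and weight by the priors:
  P(latency alert | misconfigured router) = 0.26×0.84 + 0.64×0.16
        = 0.218400 + 0.102400 = 0.320800
Keeping only the DDoS attack-present terms gives 0.102400, so
  P(DDoS attack | latency alert, misconfigured router) = 0.102400 / 0.320800 ≈ 0.319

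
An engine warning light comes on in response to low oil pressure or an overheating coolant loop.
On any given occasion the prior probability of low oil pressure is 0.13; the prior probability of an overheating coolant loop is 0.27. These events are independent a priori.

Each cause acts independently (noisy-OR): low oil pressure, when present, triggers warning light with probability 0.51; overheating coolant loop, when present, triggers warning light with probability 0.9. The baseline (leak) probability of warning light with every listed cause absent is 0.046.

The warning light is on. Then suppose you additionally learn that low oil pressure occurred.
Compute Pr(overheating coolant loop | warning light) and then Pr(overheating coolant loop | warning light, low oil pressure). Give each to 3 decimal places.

Under noisy-OR, P(warning light | causes) = 1 − (1−0.046)·∏(1−qᵢ) over the active causes.
P(warning light) = 0.046*0.87*0.73 + 0.9046*0.87*0.27 + 0.53254*0.13*0.73 + 0.953254*0.13*0.27 = 0.029215 + 0.212491 + 0.050538 + 0.033459 = 0.325703
Of this, 0.245950 comes from 0.212491 + 0.033459 (the overheating coolant loop=true cases).
Hence the posterior is 0.245950/0.325703 ≈ 0.755.

Now also conditioning on low oil pressure=true:
Numerator (weight on configurations with overheating coolant loop): 0.953254×0.27 = 0.257379
Denominator P(warning light | low oil pressure): 0.53254×0.73 + 0.953254×0.27 = 0.646133
P(overheating coolant loop | warning light, low oil pressure) = 0.257379/0.646133 ≈ 0.398
— low oil pressure explains away the evidence for overheating coolant loop.

Pr(overheating coolant loop | warning light) ≈ 0.755; Pr(overheating coolant loop | warning light, low oil pressure) ≈ 0.398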